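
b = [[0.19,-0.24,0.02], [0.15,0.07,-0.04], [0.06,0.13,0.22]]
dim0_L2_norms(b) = [0.25, 0.28, 0.22]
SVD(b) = [[-0.91, -0.36, 0.2], [-0.09, -0.32, -0.94], [0.40, -0.88, 0.27]] @ diag([0.3192164798990157, 0.25708189161070855, 0.15495076626703475]) @ [[-0.51, 0.83, 0.23], [-0.66, -0.2, -0.73], [-0.56, -0.52, 0.65]]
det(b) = 0.01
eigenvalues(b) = [(0.12+0.2j), (0.12-0.2j), (0.24+0j)]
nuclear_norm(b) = 0.73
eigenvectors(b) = [[(-0.68+0j), -0.68-0.00j, (0.28+0j)], [(-0.16+0.57j), -0.16-0.57j, 0.02+0.00j], [0.42+0.10j, 0.42-0.10j, (0.96+0j)]]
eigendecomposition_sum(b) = [[(0.08+0.07j), (-0.11+0.08j), (-0.02-0.02j)],[0.07-0.05j, (0.04+0.11j), (-0.02+0.01j)],[(-0.04-0.05j), 0.08-0.03j, 0.01+0.02j]] + [[(0.08-0.07j), (-0.11-0.08j), (-0.02+0.02j)], [0.07+0.05j, (0.04-0.11j), -0.02-0.01j], [(-0.04+0.05j), (0.08+0.03j), 0.01-0.02j]] + [[(0.04+0j), (-0.01+0j), 0.06-0.00j], [0.00+0.00j, -0.00+0.00j, -0j], [(0.13+0j), (-0.04+0j), 0.20-0.00j]]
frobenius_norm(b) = 0.44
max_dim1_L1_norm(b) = 0.45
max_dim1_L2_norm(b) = 0.31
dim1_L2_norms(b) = [0.31, 0.17, 0.26]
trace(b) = 0.48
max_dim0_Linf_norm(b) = 0.24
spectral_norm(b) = 0.32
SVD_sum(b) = [[0.15, -0.24, -0.07],[0.01, -0.02, -0.01],[-0.07, 0.11, 0.03]] + [[0.06, 0.02, 0.07], [0.05, 0.02, 0.06], [0.15, 0.04, 0.16]] + [[-0.02, -0.02, 0.02], [0.08, 0.08, -0.09], [-0.02, -0.02, 0.03]]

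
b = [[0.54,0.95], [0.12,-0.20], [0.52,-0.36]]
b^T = [[0.54, 0.12, 0.52], [0.95, -0.20, -0.36]]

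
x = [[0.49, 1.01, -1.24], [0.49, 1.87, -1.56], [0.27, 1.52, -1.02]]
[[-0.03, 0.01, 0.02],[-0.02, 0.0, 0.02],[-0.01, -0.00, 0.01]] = x @ [[-0.02, 0.01, 0.01], [0.02, -0.01, -0.01], [0.03, -0.01, -0.02]]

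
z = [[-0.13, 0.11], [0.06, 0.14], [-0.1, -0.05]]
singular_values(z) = [0.19, 0.17]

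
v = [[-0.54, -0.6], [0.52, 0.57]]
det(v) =0.004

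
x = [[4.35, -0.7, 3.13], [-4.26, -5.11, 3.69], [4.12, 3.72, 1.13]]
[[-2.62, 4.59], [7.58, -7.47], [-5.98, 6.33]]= x @ [[-0.79, 1.18], [-0.76, 0.42], [0.09, -0.08]]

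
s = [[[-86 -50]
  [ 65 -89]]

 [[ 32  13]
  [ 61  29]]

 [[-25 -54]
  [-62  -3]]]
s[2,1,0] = -62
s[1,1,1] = 29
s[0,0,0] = -86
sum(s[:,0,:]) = -170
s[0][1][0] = 65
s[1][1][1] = 29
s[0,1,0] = 65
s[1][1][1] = 29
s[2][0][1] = -54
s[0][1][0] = 65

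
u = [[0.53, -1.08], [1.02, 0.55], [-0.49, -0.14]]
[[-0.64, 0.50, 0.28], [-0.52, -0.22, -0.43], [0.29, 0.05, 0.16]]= u @[[-0.66, 0.03, -0.22], [0.27, -0.45, -0.37]]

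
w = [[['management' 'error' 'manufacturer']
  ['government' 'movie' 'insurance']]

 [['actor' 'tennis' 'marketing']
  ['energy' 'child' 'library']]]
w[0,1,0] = 'government'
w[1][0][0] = 'actor'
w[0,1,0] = 'government'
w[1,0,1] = 'tennis'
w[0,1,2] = 'insurance'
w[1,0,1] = 'tennis'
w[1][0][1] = 'tennis'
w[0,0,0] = 'management'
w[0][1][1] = 'movie'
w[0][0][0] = 'management'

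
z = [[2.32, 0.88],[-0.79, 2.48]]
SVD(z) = [[0.41, 0.91], [0.91, -0.41]] @ diag([2.6328948409694783, 2.4493192434626203]) @ [[0.09,1.00], [1.0,-0.09]]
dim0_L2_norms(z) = [2.45, 2.63]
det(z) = 6.45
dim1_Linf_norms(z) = [2.32, 2.48]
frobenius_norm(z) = 3.60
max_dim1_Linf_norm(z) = 2.48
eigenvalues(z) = [(2.4+0.83j), (2.4-0.83j)]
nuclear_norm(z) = 5.08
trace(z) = 4.80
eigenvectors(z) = [[0.73+0.00j,  (0.73-0j)], [0.07+0.68j,  0.07-0.68j]]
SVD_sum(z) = [[0.1, 1.08], [0.21, 2.39]] + [[2.22, -0.2], [-1.00, 0.09]]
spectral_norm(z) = 2.63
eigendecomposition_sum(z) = [[(1.16+0.53j), (0.44-1.27j)], [-0.40+1.14j, 1.24+0.30j]] + [[1.16-0.53j,0.44+1.27j],  [-0.40-1.14j,1.24-0.30j]]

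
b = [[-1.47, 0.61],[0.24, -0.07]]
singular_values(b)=[1.61, 0.03]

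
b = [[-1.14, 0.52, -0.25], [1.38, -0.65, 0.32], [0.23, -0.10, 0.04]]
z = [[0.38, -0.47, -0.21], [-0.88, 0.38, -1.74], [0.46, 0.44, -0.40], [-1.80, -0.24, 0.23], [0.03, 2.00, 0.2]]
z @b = [[-1.13, 0.52, -0.25],[1.13, -0.53, 0.27],[-0.01, -0.01, 0.01],[1.77, -0.80, 0.38],[2.77, -1.3, 0.64]]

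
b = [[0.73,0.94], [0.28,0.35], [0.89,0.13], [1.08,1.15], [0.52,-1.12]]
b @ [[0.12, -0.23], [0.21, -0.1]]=[[0.28, -0.26],[0.11, -0.10],[0.13, -0.22],[0.37, -0.36],[-0.17, -0.01]]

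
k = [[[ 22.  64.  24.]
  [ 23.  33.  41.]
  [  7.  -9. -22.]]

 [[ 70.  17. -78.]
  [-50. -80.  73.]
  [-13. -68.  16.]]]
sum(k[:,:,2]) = 54.0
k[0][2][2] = -22.0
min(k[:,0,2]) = -78.0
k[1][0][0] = 70.0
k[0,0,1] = 64.0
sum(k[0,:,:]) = 183.0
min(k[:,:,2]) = -78.0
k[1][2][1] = -68.0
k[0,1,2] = 41.0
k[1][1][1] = -80.0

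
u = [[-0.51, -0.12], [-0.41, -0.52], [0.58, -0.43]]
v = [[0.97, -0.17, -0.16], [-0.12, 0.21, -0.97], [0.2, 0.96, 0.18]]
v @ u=[[-0.52,0.04], [-0.59,0.32], [-0.39,-0.60]]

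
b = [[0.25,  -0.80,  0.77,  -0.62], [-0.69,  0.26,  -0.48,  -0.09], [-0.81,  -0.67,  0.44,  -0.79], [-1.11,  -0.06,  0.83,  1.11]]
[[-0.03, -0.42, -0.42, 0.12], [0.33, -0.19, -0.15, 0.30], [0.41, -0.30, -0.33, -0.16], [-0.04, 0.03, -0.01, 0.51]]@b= [[0.49, 0.19, 0.09, 0.52], [0.0, -0.23, 0.53, 0.26], [0.75, -0.18, 0.18, -0.14], [-0.59, 0.02, 0.37, 0.6]]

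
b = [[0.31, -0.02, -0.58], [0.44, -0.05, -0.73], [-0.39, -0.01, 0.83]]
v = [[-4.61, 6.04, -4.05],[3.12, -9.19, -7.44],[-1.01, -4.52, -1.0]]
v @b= [[2.81, -0.17, -5.10], [-0.17, 0.47, -1.28], [-1.91, 0.26, 3.06]]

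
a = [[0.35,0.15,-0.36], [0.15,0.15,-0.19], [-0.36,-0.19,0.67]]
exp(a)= [[1.54, 0.25, -0.64],[0.25, 1.21, -0.34],[-0.64, -0.34, 2.11]]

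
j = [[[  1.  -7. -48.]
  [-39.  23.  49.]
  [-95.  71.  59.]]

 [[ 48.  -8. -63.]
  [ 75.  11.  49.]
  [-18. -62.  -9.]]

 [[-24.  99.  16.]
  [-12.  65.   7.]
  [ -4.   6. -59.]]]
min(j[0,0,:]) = -48.0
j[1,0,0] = 48.0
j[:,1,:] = [[-39.0, 23.0, 49.0], [75.0, 11.0, 49.0], [-12.0, 65.0, 7.0]]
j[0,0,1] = -7.0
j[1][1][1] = 11.0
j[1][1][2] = 49.0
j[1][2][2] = -9.0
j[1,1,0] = 75.0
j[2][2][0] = -4.0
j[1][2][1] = -62.0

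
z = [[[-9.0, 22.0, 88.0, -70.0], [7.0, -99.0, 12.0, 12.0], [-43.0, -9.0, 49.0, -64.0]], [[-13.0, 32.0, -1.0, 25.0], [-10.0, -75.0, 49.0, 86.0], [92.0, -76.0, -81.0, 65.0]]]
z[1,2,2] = -81.0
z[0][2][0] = -43.0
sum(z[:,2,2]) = -32.0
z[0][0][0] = -9.0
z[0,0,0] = -9.0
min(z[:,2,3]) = -64.0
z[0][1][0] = 7.0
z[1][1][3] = 86.0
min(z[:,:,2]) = -81.0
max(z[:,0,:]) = 88.0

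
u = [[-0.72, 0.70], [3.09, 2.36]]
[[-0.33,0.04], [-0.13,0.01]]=u @ [[0.18,-0.02], [-0.29,0.03]]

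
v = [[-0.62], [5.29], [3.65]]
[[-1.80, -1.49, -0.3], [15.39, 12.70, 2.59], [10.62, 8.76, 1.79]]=v @ [[2.91, 2.40, 0.49]]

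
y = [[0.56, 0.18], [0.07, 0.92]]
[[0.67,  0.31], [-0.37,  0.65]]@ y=[[0.40, 0.41], [-0.16, 0.53]]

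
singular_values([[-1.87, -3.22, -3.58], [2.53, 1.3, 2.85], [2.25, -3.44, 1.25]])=[6.43, 4.46, 0.34]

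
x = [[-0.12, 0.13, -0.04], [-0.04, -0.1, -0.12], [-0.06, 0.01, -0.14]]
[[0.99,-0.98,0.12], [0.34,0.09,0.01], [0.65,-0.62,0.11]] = x@[[-6.12, 0.89, 0.06], [1.35, -5.62, 0.75], [-1.89, 3.61, -0.77]]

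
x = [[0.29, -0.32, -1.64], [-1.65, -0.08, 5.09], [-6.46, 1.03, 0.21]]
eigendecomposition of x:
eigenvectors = [[-0.28, 0.14, 0.19], [0.75, 0.99, -0.8], [0.6, -0.1, 0.57]]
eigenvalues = [4.58, -0.82, -3.35]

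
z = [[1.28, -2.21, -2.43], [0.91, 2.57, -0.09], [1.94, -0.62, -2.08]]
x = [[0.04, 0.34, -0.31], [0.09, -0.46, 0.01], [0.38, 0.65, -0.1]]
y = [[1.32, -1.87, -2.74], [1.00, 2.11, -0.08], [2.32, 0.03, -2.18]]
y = z + x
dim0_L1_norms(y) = [4.64, 4.01, 5.0]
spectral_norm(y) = 4.53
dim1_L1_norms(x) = [0.69, 0.56, 1.13]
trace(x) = -0.52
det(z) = 2.78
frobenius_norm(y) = 5.32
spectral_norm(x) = 0.93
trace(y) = 1.25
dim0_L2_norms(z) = [2.5, 3.45, 3.2]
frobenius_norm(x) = 1.00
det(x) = -0.07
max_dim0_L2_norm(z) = 3.45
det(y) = 3.53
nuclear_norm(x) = 1.47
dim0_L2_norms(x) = [0.39, 0.87, 0.33]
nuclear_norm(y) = 7.59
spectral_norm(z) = 4.51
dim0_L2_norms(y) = [2.85, 2.82, 3.5]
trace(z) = 1.77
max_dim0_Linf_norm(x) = 0.65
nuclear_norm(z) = 7.55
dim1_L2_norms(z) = [3.53, 2.73, 2.91]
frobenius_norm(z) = 5.32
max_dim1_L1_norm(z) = 5.92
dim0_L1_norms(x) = [0.51, 1.45, 0.42]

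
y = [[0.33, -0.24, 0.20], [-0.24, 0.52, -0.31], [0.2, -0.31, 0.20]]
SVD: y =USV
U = [[-0.49, -0.84, -0.23], [0.73, -0.54, 0.42], [-0.48, 0.04, 0.88]]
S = [0.88, 0.17, 0.0]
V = [[-0.49, 0.73, -0.48], [-0.84, -0.54, 0.04], [-0.23, 0.42, 0.88]]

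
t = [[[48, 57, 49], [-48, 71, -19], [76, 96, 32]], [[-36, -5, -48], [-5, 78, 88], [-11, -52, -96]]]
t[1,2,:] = [-11, -52, -96]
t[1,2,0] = -11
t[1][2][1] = -52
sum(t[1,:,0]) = -52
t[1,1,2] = 88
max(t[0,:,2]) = 49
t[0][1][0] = -48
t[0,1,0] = -48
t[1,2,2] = -96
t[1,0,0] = -36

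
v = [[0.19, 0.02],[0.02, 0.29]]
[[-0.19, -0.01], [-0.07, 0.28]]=v@[[-0.99,-0.16], [-0.16,0.99]]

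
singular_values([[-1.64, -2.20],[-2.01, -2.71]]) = [4.35, 0.01]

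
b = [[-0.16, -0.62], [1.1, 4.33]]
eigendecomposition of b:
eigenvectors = [[-0.97,0.14], [0.25,-0.99]]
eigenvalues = [-0.0, 4.17]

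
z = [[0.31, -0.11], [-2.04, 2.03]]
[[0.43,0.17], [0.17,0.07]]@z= [[-0.21, 0.30],[-0.09, 0.12]]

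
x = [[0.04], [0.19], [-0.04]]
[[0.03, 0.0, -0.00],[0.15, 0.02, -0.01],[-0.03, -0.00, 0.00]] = x@[[0.79, 0.12, -0.04]]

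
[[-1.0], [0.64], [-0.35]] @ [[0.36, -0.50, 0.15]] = [[-0.36, 0.5, -0.15], [0.23, -0.32, 0.10], [-0.13, 0.18, -0.05]]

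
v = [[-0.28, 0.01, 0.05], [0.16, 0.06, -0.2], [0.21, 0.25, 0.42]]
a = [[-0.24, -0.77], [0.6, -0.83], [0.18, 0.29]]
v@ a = [[0.08, 0.22], [-0.04, -0.23], [0.18, -0.25]]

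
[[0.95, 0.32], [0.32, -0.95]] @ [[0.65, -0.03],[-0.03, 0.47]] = [[0.61,0.12], [0.24,-0.46]]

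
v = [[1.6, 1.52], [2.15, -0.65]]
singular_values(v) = [2.72, 1.58]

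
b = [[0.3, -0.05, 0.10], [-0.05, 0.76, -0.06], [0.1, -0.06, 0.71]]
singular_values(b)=[0.82, 0.68, 0.27]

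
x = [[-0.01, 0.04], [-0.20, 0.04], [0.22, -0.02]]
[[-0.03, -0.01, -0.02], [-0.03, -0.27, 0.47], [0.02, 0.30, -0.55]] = x@ [[-0.0, 1.35, -2.62], [-0.78, 0.03, -1.26]]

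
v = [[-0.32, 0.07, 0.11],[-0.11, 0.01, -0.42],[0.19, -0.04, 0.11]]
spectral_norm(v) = 0.47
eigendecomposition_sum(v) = [[-0.31,0.07,0.13], [0.05,-0.01,-0.02], [0.13,-0.03,-0.05]] + [[-0.01,0.0,-0.02], [-0.15,0.03,-0.38], [0.06,-0.01,0.16]] + [[-0.00, -0.00, -0.0], [-0.01, -0.01, -0.02], [0.00, 0.00, 0.00]]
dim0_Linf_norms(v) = [0.32, 0.07, 0.42]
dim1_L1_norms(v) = [0.5, 0.54, 0.34]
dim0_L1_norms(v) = [0.62, 0.12, 0.64]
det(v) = 0.00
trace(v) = -0.20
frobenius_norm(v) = 0.60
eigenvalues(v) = [-0.38, 0.18, -0.01]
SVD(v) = [[-0.12, 0.91, 0.40], [-0.91, -0.26, 0.33], [0.40, -0.32, 0.86]] @ diag([0.466006766336161, 0.37500323316505635, 0.0032045038101128544]) @ [[0.46, -0.07, 0.89], [-0.86, 0.20, 0.46], [-0.21, -0.98, 0.03]]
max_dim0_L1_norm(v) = 0.64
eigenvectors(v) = [[0.92, -0.04, 0.21],[-0.14, -0.92, 0.98],[-0.37, 0.39, -0.01]]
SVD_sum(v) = [[-0.02,0.0,-0.05], [-0.19,0.03,-0.38], [0.09,-0.01,0.17]] + [[-0.29, 0.07, 0.16], [0.08, -0.02, -0.05], [0.1, -0.02, -0.06]] + [[-0.00,-0.0,0.0],  [-0.00,-0.00,0.0],  [-0.00,-0.00,0.00]]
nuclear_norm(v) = 0.84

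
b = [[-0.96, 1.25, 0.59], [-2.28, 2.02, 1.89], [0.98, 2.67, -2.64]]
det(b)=-0.004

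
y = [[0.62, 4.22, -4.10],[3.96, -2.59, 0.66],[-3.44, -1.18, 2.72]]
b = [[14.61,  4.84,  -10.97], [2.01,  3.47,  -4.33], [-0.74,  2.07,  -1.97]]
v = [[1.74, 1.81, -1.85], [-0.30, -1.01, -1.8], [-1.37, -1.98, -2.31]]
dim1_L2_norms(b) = [18.9, 5.9, 2.95]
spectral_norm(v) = 3.91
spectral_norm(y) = 6.95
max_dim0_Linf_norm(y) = 4.22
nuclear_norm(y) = 12.52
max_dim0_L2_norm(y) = 5.28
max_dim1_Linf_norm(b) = 14.61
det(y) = -3.23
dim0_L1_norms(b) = [17.36, 10.38, 17.27]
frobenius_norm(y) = 8.86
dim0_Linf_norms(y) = [3.96, 4.22, 4.1]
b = v @ y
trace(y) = 0.75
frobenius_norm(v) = 5.02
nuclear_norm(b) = 23.79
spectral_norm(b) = 19.60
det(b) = -8.06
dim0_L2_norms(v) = [2.23, 2.87, 3.46]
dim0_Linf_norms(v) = [1.74, 1.98, 2.31]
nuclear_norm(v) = 7.26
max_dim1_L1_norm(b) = 30.42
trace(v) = -1.58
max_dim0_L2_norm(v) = 3.46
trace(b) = 16.11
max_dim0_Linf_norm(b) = 14.61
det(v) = 2.53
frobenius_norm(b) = 20.02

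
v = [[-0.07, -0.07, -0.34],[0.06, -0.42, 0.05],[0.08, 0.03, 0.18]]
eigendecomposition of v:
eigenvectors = [[0.90+0.00j,0.90-0.00j,-0.13+0.00j], [(0.07-0.05j),0.07+0.05j,(-0.99+0j)], [-0.34-0.28j,-0.34+0.28j,0.07+0.00j]]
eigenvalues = [(0.05+0.11j), (0.05-0.11j), (-0.42+0j)]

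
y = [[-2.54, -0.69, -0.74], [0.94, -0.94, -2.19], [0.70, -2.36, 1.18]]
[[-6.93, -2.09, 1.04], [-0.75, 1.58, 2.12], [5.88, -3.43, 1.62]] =y @ [[2.45, 0.76, 0.01],[-0.88, 1.22, -0.96],[1.77, -0.92, -0.55]]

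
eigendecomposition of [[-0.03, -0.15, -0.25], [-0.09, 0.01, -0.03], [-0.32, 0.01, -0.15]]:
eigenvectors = [[0.60, 0.74, -0.27],[0.19, -0.22, -0.81],[0.77, -0.63, 0.52]]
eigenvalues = [-0.4, 0.23, -0.0]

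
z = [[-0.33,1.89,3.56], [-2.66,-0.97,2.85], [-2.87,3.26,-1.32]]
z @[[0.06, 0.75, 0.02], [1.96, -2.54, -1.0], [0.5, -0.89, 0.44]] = [[5.46, -8.22, -0.33], [-0.64, -2.07, 2.17], [5.56, -9.26, -3.90]]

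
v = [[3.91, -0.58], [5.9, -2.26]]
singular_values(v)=[7.42, 0.73]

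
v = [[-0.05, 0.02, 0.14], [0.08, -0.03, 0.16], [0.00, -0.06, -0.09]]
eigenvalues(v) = [(-0.11+0j), (-0.03+0.1j), (-0.03-0.1j)]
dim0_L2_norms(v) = [0.09, 0.07, 0.23]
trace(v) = -0.17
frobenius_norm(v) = 0.26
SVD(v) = [[0.57,-0.61,0.55],[0.72,0.7,0.03],[-0.4,0.38,0.84]] @ diag([0.2328549127231558, 0.10299031645308544, 0.04766114074993161]) @ [[0.12,0.06,0.99], [0.84,-0.54,-0.07], [-0.53,-0.84,0.12]]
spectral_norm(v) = 0.23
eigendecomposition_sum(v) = [[(-0.08-0j), 0.06-0.00j, (0.06-0j)], [(0.01+0j), (-0.01+0j), -0.01+0.00j], [0.03+0.00j, -0.03+0.00j, -0.02+0.00j]] + [[(0.01+0.02j),(-0.02+0.02j),0.04+0.04j], [0.03+0.02j,-0.01+0.05j,(0.08+0.02j)], [-0.02+0.01j,-0.02-0.02j,-0.03+0.03j]] + [[(0.01-0.02j), -0.02-0.02j, 0.04-0.04j], [0.03-0.02j, -0.01-0.05j, (0.08-0.02j)], [(-0.02-0.01j), (-0.02+0.02j), -0.03-0.03j]]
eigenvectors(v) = [[0.91+0.00j, (0.44+0.25j), (0.44-0.25j)], [(-0.14+0j), (0.77+0j), 0.77-0.00j], [(-0.38+0j), -0.21+0.34j, (-0.21-0.34j)]]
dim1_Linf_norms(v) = [0.14, 0.16, 0.09]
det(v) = -0.00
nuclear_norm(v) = 0.38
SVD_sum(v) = [[0.02, 0.01, 0.13], [0.02, 0.01, 0.16], [-0.01, -0.01, -0.09]] + [[-0.05,0.03,0.00], [0.06,-0.04,-0.01], [0.03,-0.02,-0.0]] + [[-0.01, -0.02, 0.0],[-0.00, -0.00, 0.0],[-0.02, -0.03, 0.00]]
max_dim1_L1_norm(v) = 0.27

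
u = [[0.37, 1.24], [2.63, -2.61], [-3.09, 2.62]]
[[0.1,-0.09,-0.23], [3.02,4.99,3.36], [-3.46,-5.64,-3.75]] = u @ [[0.95, 1.41, 0.84],  [-0.20, -0.49, -0.44]]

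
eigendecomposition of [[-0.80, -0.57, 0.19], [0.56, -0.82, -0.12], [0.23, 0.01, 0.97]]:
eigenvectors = [[(-0-0.7j), (-0+0.7j), (0.11+0j)], [-0.71+0.00j, -0.71-0.00j, (-0.03+0j)], [(-0.02+0.08j), -0.02-0.08j, (0.99+0j)]]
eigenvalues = [(-0.82+0.57j), (-0.82-0.57j), (1+0j)]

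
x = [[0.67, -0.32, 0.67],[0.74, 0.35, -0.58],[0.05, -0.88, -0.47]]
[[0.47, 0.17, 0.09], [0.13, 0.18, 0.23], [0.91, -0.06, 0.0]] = x @ [[0.46, 0.24, 0.23], [-0.91, 0.06, 0.05], [-0.19, 0.04, -0.07]]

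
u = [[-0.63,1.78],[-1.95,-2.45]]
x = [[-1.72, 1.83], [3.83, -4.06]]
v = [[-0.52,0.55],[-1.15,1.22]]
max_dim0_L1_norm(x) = 5.89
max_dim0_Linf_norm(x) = 4.06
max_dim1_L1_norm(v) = 2.37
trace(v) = 0.70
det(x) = -0.03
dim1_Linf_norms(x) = [1.83, 4.06]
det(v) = -0.00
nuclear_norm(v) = 1.84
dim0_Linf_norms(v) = [1.15, 1.22]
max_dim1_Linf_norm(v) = 1.22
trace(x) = -5.78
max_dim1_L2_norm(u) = 3.13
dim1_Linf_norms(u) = [1.78, 2.45]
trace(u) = -3.08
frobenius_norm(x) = 6.12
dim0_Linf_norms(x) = [3.83, 4.06]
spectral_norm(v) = 1.84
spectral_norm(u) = 3.33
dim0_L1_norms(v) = [1.67, 1.77]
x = u @ v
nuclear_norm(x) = 6.12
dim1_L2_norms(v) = [0.76, 1.68]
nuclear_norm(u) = 4.84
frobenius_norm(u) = 3.66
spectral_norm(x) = 6.12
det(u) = 5.01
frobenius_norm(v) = 1.84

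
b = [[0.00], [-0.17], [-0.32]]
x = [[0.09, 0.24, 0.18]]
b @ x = [[0.00, 0.0, 0.00], [-0.02, -0.04, -0.03], [-0.03, -0.08, -0.06]]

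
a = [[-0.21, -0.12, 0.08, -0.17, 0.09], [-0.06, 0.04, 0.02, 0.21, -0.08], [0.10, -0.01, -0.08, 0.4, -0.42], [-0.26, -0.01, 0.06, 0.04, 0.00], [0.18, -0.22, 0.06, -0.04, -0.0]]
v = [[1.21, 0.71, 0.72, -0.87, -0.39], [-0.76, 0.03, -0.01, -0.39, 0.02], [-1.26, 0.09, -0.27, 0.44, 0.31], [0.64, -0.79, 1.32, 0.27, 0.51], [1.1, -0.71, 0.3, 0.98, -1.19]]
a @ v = [[-0.27, -0.08, -0.37, 0.31, -0.09],[-0.08, -0.15, 0.2, 0.02, 0.23],[0.02, 0.05, 0.50, -0.42, 0.64],[-0.36, -0.21, -0.15, 0.27, 0.14],[0.28, 0.16, 0.06, -0.06, -0.08]]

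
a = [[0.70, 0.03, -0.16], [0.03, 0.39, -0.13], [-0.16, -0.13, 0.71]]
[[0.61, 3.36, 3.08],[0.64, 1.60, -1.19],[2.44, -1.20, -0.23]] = a @ [[1.75, 4.65, 4.56], [2.96, 3.77, -3.36], [4.37, 0.05, 0.09]]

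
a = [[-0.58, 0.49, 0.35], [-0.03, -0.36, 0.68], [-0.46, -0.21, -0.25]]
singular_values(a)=[0.86, 0.77, 0.52]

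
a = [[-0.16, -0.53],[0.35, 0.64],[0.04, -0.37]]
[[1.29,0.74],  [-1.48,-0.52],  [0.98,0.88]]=a @[[0.51, 2.40], [-2.59, -2.13]]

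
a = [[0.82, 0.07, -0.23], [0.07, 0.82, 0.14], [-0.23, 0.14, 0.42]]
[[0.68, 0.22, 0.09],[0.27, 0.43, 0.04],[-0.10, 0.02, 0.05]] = a @ [[0.85, 0.23, 0.16],[0.23, 0.51, -0.00],[0.16, -0.0, 0.2]]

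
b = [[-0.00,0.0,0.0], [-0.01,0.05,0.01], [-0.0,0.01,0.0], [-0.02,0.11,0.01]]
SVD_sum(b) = [[-0.0, 0.0, 0.0], [-0.01, 0.05, 0.01], [-0.0, 0.01, 0.00], [-0.02, 0.11, 0.01]] + [[0.0,  0.0,  -0.0], [-0.0,  -0.00,  0.0], [0.0,  0.00,  -0.0], [0.0,  0.0,  -0.0]] + [[0.00, 0.0, 0.00], [0.00, 0.0, 0.0], [0.00, 0.00, 0.00], [-0.0, -0.0, -0.0]]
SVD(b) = [[-0.0, -0.0, 0.00],[-0.42, 0.88, 0.23],[-0.08, -0.28, 0.96],[-0.91, -0.38, -0.19]] @ diag([0.12397873932663367, 0.005181608523806769, 0.001556639998406295]) @ [[0.18, -0.98, -0.11], [-0.23, -0.15, 0.96], [0.96, 0.15, 0.25]]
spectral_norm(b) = 0.12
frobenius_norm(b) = 0.12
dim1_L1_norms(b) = [0.0, 0.07, 0.01, 0.14]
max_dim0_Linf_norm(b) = 0.11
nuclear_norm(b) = 0.13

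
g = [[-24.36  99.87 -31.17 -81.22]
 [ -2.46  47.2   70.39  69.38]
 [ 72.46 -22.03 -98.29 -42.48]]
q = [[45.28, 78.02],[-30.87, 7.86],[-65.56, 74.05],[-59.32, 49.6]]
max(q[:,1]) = 78.02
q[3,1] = 49.6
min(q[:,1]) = 7.86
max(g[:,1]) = 99.87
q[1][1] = 7.86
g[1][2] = 70.39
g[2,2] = -98.29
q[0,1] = 78.02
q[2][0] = -65.56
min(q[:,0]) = -65.56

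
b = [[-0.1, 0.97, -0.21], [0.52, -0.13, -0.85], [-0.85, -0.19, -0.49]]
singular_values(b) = [1.0, 1.0, 1.0]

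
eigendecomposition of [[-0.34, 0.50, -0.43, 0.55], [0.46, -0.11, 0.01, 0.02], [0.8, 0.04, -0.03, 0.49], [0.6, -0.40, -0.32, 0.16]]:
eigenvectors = [[-0.67+0.00j,(-0.14-0.3j),-0.14+0.30j,(-0.3+0j)], [(0.36+0j),(-0.23-0.02j),(-0.23+0.02j),(-0.62+0j)], [0.27+0.00j,(-0.77+0j),-0.77-0.00j,0.37+0.00j], [(0.59+0j),-0.21-0.46j,(-0.21+0.46j),(0.62+0j)]]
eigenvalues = [(-0.92+0j), (0.26+0.6j), (0.26-0.6j), (0.08+0j)]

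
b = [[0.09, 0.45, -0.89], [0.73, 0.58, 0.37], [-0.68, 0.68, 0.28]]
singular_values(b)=[1.0, 1.0, 1.0]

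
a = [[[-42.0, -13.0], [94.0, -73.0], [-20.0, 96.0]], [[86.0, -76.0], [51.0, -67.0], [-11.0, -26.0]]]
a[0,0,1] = -13.0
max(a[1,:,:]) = 86.0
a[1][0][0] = 86.0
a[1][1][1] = -67.0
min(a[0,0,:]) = -42.0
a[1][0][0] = 86.0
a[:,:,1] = [[-13.0, -73.0, 96.0], [-76.0, -67.0, -26.0]]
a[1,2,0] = -11.0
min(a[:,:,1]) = -76.0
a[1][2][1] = -26.0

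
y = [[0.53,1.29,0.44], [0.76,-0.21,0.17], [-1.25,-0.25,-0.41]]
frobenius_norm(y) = 2.14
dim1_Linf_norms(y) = [1.29, 0.76, 1.25]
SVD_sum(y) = [[0.97, 0.67, 0.42], [0.41, 0.29, 0.18], [-0.96, -0.66, -0.42]] + [[-0.44, 0.62, 0.02], [0.35, -0.50, -0.01], [-0.29, 0.41, 0.01]] + [[-0.0, -0.0, 0.00],[-0.0, -0.00, 0.00],[-0.00, -0.0, 0.0]]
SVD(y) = [[-0.68, 0.69, 0.24],[-0.29, -0.55, 0.78],[0.67, 0.46, 0.58]] @ diag([1.8394059735067285, 1.0949352907350267, 0.0015406916518110499]) @ [[-0.77, -0.53, -0.34],[-0.57, 0.82, 0.02],[-0.27, -0.21, 0.94]]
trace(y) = -0.09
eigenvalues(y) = [0.75, -0.84, 0.0]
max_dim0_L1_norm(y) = 2.54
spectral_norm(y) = 1.84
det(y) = -0.00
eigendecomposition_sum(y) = [[0.73,0.88,0.41], [0.42,0.51,0.24], [-0.88,-1.06,-0.49]] + [[-0.20,0.42,0.04], [0.34,-0.72,-0.06], [-0.38,0.79,0.07]] + [[-0.0, -0.0, -0.0], [-0.00, -0.0, -0.00], [0.00, 0.01, 0.01]]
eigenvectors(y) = [[0.6,  0.36,  -0.27],[0.35,  -0.62,  -0.21],[-0.72,  0.69,  0.94]]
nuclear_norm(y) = 2.94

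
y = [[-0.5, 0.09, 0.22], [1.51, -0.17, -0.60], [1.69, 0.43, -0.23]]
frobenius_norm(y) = 2.46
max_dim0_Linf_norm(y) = 1.69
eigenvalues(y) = [(-0.91+0j), (0.01+0.05j), (0.01-0.05j)]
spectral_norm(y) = 2.41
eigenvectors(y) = [[(0.34+0j), -0.25+0.00j, (-0.25-0j)],[-0.90+0.00j, 0.54-0.12j, (0.54+0.12j)],[(-0.27+0j), -0.80+0.00j, -0.80-0.00j]]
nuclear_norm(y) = 2.94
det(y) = -0.00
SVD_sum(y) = [[-0.51, -0.04, 0.14], [1.54, 0.12, -0.41], [1.66, 0.12, -0.44]] + [[0.01, 0.13, 0.09], [-0.03, -0.29, -0.19], [0.03, 0.31, 0.21]] + [[-0.00,0.0,-0.0], [-0.0,0.00,-0.0], [0.0,-0.0,0.00]]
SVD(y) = [[-0.22, 0.29, 0.93], [0.66, -0.65, 0.36], [0.71, 0.70, -0.05]] @ diag([2.4058587736714565, 0.5303203924781936, 0.0019602218872129176]) @ [[0.96,0.07,-0.25], [0.09,0.82,0.56], [-0.25,0.56,-0.79]]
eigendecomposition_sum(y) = [[(-0.82+0j),-0.04+0.00j,0.23-0.00j], [(2.2-0j),0.09-0.00j,(-0.62+0j)], [(0.65-0j),0.03-0.00j,-0.19+0.00j]] + [[0.16-0.02j, (0.06-0.01j), -0.01+0.01j], [-0.34+0.11j, (-0.13+0.05j), (0.01-0.02j)], [0.52-0.05j, (0.2-0.03j), (-0.02+0.02j)]] + [[(0.16+0.02j), 0.06+0.01j, (-0.01-0.01j)],[(-0.34-0.11j), -0.13-0.05j, 0.01+0.02j],[0.52+0.05j, (0.2+0.03j), (-0.02-0.02j)]]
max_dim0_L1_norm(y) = 3.7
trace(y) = -0.90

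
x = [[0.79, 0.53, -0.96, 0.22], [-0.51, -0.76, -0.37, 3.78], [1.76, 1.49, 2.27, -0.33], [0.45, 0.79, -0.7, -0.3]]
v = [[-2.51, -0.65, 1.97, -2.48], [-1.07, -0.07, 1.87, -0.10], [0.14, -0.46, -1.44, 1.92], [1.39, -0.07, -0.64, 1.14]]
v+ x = [[-1.72, -0.12, 1.01, -2.26], [-1.58, -0.83, 1.5, 3.68], [1.9, 1.03, 0.83, 1.59], [1.84, 0.72, -1.34, 0.84]]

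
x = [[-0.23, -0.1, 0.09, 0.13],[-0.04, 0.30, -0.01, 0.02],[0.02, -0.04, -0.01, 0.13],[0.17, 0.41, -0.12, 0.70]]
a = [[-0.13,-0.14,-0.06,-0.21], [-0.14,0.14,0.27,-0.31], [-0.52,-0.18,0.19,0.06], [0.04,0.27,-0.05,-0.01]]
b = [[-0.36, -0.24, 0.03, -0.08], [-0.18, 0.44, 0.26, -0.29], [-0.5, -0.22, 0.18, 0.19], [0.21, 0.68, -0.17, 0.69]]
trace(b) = 0.95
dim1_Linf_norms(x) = [0.23, 0.3, 0.13, 0.7]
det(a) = -0.01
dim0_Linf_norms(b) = [0.5, 0.68, 0.26, 0.69]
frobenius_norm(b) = 1.40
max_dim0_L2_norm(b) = 0.87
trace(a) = 0.19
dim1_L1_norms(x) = [0.55, 0.37, 0.2, 1.4]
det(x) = 0.00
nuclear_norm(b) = 2.43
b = a + x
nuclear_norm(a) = 1.52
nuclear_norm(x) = 1.43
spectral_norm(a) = 0.65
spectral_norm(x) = 0.86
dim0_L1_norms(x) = [0.46, 0.85, 0.23, 0.98]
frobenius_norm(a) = 0.84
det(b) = -0.04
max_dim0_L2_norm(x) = 0.72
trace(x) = 0.76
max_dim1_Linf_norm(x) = 0.7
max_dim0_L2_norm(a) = 0.56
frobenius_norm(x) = 0.95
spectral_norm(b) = 1.08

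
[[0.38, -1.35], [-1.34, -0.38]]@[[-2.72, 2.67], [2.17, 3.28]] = [[-3.96, -3.41],[2.82, -4.82]]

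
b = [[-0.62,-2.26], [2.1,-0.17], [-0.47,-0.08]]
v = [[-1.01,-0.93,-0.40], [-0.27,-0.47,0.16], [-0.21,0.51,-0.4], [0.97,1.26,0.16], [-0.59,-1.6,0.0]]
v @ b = [[-1.14, 2.47], [-0.89, 0.68], [1.39, 0.42], [1.97, -2.42], [-2.99, 1.61]]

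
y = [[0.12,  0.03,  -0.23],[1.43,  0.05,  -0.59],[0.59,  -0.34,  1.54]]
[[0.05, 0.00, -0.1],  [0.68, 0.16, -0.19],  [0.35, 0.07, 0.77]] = y @ [[0.5, 0.15, 0.07], [0.15, 0.82, 0.17], [0.07, 0.17, 0.51]]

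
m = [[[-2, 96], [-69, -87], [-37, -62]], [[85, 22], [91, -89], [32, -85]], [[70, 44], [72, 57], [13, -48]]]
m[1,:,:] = [[85, 22], [91, -89], [32, -85]]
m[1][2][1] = -85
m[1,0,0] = 85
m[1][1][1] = -89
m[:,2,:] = [[-37, -62], [32, -85], [13, -48]]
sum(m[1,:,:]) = 56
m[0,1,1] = -87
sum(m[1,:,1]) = -152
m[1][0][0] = 85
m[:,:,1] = [[96, -87, -62], [22, -89, -85], [44, 57, -48]]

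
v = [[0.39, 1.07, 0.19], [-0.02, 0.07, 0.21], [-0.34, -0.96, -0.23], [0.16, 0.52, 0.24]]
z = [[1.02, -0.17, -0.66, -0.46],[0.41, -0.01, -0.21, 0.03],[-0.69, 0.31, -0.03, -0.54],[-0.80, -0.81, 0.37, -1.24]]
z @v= [[0.55, 1.47, 0.20], [0.24, 0.66, 0.13], [-0.35, -0.97, -0.19], [-0.62, -1.91, -0.7]]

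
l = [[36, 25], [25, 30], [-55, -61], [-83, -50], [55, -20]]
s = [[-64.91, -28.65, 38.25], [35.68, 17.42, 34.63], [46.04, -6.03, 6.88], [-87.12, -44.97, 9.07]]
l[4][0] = 55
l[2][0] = -55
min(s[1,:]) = 17.42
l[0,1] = 25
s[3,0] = -87.12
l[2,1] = -61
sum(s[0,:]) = -55.31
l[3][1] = -50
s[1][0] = 35.68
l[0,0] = 36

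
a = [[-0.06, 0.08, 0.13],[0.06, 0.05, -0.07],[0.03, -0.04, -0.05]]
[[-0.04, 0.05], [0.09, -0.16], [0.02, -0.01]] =a @ [[1.49, -0.05], [0.31, -1.42], [0.17, 1.24]]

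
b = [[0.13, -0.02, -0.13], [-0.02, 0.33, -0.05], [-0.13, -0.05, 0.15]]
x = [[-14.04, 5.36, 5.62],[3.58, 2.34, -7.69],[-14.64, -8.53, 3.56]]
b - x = [[14.17, -5.38, -5.75], [-3.60, -2.01, 7.64], [14.51, 8.48, -3.41]]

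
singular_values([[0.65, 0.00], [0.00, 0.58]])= [0.65, 0.58]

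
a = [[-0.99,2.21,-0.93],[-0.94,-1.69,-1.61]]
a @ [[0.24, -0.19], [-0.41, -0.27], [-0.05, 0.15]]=[[-1.10, -0.55], [0.55, 0.39]]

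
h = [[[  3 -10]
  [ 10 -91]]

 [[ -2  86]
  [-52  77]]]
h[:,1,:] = [[10, -91], [-52, 77]]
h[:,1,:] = [[10, -91], [-52, 77]]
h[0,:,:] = [[3, -10], [10, -91]]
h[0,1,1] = -91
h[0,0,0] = 3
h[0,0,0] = 3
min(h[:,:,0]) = -52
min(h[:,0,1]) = -10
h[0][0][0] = 3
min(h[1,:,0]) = -52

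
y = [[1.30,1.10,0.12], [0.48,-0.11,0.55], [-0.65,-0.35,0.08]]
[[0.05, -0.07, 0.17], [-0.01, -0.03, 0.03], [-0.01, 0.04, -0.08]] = y @ [[-0.02, -0.07, 0.09], [0.07, 0.02, 0.05], [0.01, 0.01, -0.01]]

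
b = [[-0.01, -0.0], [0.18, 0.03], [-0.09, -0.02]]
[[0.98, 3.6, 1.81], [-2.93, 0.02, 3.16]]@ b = [[0.48, 0.07],[-0.25, -0.06]]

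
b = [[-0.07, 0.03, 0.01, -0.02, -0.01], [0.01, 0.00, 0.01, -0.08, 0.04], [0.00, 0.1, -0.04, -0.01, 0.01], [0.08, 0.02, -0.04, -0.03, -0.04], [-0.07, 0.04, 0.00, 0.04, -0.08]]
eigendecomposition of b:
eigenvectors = [[(-0.39+0j), 0.14+0.11j, 0.14-0.11j, (0.25+0j), -0.31+0.00j], [(0.22+0j), (0.15+0.38j), (0.15-0.38j), (0.53+0j), -0.16+0.00j], [(-0.21+0j), (0.51-0.3j), (0.51+0.3j), 0.81+0.00j, -0.91+0.00j], [-0.19+0.00j, (0.59+0j), 0.59-0.00j, -0.04+0.00j, -0.10+0.00j], [(-0.85+0j), (0.22-0.23j), (0.22+0.23j), (0.02+0j), (0.21+0j)]]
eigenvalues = [(-0.11+0j), (-0.05+0.06j), (-0.05-0.06j), (0.03+0j), (-0.03+0j)]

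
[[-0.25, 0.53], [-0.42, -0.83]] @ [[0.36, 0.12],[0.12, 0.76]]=[[-0.03, 0.37], [-0.25, -0.68]]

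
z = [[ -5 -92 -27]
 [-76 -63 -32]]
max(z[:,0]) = -5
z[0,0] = -5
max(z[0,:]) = -5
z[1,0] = -76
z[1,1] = -63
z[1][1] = -63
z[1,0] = -76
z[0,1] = -92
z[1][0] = -76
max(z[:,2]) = -27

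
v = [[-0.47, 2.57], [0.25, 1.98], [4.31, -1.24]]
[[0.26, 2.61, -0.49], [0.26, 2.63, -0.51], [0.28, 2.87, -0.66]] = v @ [[0.10, 1.01, -0.22], [0.12, 1.2, -0.23]]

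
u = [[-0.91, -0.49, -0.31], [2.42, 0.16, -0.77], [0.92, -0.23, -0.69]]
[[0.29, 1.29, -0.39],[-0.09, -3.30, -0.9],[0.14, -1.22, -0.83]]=u @ [[-0.28, -1.35, -0.30], [0.36, -0.13, 1.07], [-0.69, 0.01, 0.45]]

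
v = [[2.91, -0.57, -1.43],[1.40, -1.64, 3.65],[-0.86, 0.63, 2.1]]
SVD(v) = [[-0.27, 0.84, -0.48],[0.87, 0.42, 0.26],[0.42, -0.34, -0.84]] @ diag([4.543064659202097, 3.625141044788609, 0.7585617362468852]) @ [[0.02, -0.22, 0.97], [0.92, -0.38, -0.10], [-0.40, -0.9, -0.2]]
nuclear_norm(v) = 8.93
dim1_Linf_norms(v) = [2.91, 3.65, 2.1]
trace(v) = 3.37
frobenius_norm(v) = 5.86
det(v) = -12.49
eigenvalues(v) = [-2.03, 3.77, 1.63]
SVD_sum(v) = [[-0.02,  0.27,  -1.19], [0.07,  -0.88,  3.85], [0.03,  -0.42,  1.84]] + [[2.79, -1.16, -0.31], [1.41, -0.59, -0.16], [-1.15, 0.48, 0.13]] + [[0.14, 0.32, 0.07],[-0.08, -0.17, -0.04],[0.25, 0.57, 0.13]]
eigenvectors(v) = [[0.07, 0.87, 0.67], [0.99, -0.10, 0.66], [-0.14, -0.48, 0.34]]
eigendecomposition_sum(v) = [[0.06, -0.14, 0.15], [0.85, -1.84, 1.92], [-0.12, 0.25, -0.26]] + [[2.05, -0.56, -2.97], [-0.24, 0.07, 0.35], [-1.14, 0.31, 1.66]] + [[0.8, 0.13, 1.4], [0.79, 0.13, 1.38], [0.40, 0.07, 0.70]]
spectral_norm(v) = 4.54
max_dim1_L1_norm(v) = 6.69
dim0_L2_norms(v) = [3.34, 1.85, 4.45]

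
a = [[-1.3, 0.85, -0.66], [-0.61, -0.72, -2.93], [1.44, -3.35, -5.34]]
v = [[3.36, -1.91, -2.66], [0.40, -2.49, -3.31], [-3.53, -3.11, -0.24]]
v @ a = [[-7.03, 13.14, 17.58], [-3.77, 13.22, 24.71], [6.14, 0.04, 12.72]]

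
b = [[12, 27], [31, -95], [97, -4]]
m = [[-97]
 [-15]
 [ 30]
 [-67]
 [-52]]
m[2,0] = 30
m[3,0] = -67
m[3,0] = -67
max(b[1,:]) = 31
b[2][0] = 97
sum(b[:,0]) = 140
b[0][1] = 27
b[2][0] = 97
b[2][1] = -4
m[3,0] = -67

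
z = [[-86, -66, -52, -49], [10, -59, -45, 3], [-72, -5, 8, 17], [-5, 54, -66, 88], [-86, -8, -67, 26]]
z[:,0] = [-86, 10, -72, -5, -86]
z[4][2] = -67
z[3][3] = 88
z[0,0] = -86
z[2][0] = -72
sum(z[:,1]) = -84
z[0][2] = -52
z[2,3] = 17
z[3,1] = 54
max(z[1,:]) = 10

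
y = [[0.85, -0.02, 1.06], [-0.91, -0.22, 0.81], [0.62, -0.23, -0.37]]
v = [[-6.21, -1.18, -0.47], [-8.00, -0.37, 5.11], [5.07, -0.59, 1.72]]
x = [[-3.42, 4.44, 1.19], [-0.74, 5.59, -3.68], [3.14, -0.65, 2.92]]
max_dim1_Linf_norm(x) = 5.59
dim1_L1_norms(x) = [9.05, 10.01, 6.71]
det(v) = -64.68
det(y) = 0.59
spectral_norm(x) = 8.38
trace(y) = 0.26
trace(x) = 5.09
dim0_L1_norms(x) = [7.3, 10.68, 7.79]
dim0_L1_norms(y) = [2.38, 0.47, 2.24]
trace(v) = -4.86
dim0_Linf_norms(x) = [3.42, 5.59, 3.68]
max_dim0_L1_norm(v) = 19.28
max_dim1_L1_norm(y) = 1.94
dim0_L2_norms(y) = [1.39, 0.32, 1.38]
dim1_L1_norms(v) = [7.86, 13.48, 7.38]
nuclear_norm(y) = 3.08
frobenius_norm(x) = 9.85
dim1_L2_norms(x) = [5.73, 6.73, 4.34]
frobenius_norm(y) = 1.99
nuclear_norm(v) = 17.51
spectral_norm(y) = 1.41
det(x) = -109.67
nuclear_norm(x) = 15.65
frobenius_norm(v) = 12.63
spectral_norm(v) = 11.69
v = x @ y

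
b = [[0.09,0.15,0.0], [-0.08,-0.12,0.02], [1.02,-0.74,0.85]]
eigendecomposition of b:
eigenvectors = [[0.00+0.00j, -0.44-0.07j, -0.44+0.07j], [0.02+0.00j, (0.33-0.19j), 0.33+0.19j], [1.00+0.00j, (0.81+0j), 0.81-0.00j]]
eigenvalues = [(0.84+0j), (-0.01+0.08j), (-0.01-0.08j)]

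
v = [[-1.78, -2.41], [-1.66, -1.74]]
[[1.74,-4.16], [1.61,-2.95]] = v @ [[-0.95, -0.14], [-0.02, 1.83]]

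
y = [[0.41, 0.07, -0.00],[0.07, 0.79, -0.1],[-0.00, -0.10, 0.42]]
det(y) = 0.13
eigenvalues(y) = [0.83, 0.41, 0.38]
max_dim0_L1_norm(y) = 0.96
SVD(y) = [[-0.16,  0.74,  -0.65], [-0.96,  0.04,  0.28], [0.24,  0.67,  0.70]] @ diag([0.8263759650347979, 0.4138884628911478, 0.37973557207405423]) @ [[-0.16, -0.96, 0.24],[0.74, 0.04, 0.67],[-0.65, 0.28, 0.7]]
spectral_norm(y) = 0.83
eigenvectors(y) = [[-0.16, 0.74, -0.65], [-0.96, 0.04, 0.28], [0.24, 0.67, 0.7]]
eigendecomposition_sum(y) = [[0.02, 0.13, -0.03], [0.13, 0.76, -0.19], [-0.03, -0.19, 0.05]] + [[0.23, 0.01, 0.21], [0.01, 0.00, 0.01], [0.21, 0.01, 0.19]] + [[0.16, -0.07, -0.17], [-0.07, 0.03, 0.08], [-0.17, 0.08, 0.19]]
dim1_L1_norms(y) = [0.48, 0.96, 0.52]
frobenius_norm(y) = 1.00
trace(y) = 1.62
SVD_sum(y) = [[0.02, 0.13, -0.03], [0.13, 0.76, -0.19], [-0.03, -0.19, 0.05]] + [[0.23, 0.01, 0.21], [0.01, 0.0, 0.01], [0.21, 0.01, 0.19]] + [[0.16, -0.07, -0.17], [-0.07, 0.03, 0.08], [-0.17, 0.08, 0.19]]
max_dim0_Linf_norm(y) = 0.79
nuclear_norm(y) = 1.62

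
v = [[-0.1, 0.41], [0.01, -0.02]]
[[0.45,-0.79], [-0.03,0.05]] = v @ [[-2.2, 2.34], [0.57, -1.35]]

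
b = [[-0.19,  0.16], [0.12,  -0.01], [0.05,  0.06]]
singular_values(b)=[0.27, 0.1]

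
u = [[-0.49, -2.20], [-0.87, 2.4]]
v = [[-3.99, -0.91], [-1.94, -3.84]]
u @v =[[6.22, 8.89],  [-1.18, -8.42]]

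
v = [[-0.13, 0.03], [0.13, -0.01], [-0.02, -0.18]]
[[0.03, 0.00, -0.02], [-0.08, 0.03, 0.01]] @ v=[[-0.00,0.0], [0.01,-0.0]]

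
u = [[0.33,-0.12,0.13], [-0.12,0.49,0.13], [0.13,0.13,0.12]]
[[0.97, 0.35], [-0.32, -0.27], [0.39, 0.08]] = u@[[1.53, 1.58], [-0.98, 0.15], [2.65, -1.19]]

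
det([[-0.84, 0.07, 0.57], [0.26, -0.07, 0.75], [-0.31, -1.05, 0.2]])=-0.838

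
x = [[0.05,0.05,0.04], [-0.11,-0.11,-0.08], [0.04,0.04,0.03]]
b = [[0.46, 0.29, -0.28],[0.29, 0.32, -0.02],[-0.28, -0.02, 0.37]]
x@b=[[0.03, 0.03, -0.0], [-0.06, -0.07, 0.00], [0.02, 0.02, -0.00]]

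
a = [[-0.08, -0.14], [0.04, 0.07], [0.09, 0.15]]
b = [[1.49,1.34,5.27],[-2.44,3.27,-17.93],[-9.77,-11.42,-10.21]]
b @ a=[[0.41, 0.68], [-1.29, -2.12], [-0.59, -0.96]]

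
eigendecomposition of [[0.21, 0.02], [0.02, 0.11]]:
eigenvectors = [[0.98, -0.19], [0.19, 0.98]]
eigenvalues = [0.21, 0.11]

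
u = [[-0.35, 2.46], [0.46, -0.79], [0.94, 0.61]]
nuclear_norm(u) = 3.74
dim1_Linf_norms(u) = [2.46, 0.79, 0.94]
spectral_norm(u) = 2.67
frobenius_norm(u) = 2.87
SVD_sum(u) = [[-0.27, 2.47], [0.09, -0.83], [-0.06, 0.5]] + [[-0.08, -0.01], [0.37, 0.04], [1.0, 0.11]]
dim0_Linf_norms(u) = [0.94, 2.46]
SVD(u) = [[-0.93, 0.07], [0.31, -0.35], [-0.19, -0.94]] @ diag([2.6682592570254924, 1.070463701999171]) @ [[0.11, -0.99], [-0.99, -0.11]]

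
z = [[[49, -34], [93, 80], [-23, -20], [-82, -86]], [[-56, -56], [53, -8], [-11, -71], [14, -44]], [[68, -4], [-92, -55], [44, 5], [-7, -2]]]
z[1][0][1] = -56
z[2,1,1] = -55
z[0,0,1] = -34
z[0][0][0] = 49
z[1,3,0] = 14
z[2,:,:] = [[68, -4], [-92, -55], [44, 5], [-7, -2]]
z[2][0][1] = -4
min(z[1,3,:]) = -44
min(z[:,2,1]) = -71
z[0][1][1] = 80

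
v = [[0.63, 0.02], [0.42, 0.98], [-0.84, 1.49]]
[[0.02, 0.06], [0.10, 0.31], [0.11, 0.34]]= v@[[0.03, 0.09], [0.09, 0.28]]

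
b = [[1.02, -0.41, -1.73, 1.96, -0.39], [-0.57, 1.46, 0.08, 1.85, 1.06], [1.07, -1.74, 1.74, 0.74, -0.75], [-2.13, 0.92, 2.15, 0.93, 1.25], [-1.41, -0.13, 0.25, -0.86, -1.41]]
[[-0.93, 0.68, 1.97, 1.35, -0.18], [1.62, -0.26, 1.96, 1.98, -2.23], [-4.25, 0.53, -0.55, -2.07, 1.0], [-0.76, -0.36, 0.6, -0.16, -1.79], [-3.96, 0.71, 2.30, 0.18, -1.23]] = b @ [[1.08,-0.17,-0.51,0.05,0.28], [1.22,-0.19,1.18,1.29,-1.40], [-0.61,-0.08,-0.09,-0.4,-0.3], [-0.91,0.23,1.06,0.45,-0.59], [2.06,-0.47,-1.89,-0.64,1.03]]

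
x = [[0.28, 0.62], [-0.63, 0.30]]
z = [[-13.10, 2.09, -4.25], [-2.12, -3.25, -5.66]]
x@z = [[-4.98, -1.43, -4.7], [7.62, -2.29, 0.98]]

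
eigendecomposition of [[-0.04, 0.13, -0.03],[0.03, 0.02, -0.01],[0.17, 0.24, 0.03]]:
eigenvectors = [[0.77+0.00j,0.02-0.25j,0.02+0.25j], [-0.31+0.00j,-0.06-0.14j,(-0.06+0.14j)], [(-0.55+0j),-0.96+0.00j,-0.96-0.00j]]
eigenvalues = [(-0.07+0j), (0.04+0.08j), (0.04-0.08j)]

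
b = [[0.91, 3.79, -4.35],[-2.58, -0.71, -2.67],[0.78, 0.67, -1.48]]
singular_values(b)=[6.23, 3.53, 0.67]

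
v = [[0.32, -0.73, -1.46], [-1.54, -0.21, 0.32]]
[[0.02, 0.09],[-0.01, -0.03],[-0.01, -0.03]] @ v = [[-0.13,-0.03,-0.0], [0.04,0.01,0.00], [0.04,0.01,0.0]]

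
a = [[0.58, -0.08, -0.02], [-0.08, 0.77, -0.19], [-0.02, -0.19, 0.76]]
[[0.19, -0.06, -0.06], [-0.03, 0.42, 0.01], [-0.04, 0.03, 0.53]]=a@ [[0.32, -0.02, -0.05], [-0.02, 0.59, 0.19], [-0.05, 0.19, 0.75]]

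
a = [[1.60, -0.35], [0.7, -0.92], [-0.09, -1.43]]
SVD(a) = [[-0.68, 0.62], [-0.56, -0.12], [-0.46, -0.77]] @ diag([2.027678009115783, 1.400150667374142]) @ [[-0.71, 0.70], [0.70, 0.71]]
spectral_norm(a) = 2.03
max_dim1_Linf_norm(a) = 1.6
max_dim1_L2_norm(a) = 1.64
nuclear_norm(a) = 3.43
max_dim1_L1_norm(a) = 1.95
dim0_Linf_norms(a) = [1.6, 1.43]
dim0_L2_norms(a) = [1.75, 1.74]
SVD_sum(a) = [[0.99, -0.97], [0.82, -0.8], [0.67, -0.66]] + [[0.61, 0.62], [-0.12, -0.12], [-0.76, -0.77]]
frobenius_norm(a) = 2.46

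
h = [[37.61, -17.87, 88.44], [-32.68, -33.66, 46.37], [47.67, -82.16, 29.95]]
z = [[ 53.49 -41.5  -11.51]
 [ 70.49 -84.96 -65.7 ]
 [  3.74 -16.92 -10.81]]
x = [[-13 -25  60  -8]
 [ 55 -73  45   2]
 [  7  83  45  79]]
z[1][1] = -84.96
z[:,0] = [53.49, 70.49, 3.74]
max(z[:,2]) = -10.81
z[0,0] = 53.49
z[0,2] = -11.51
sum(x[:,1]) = -15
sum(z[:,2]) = -88.02000000000001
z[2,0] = 3.74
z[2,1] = -16.92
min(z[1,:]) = -84.96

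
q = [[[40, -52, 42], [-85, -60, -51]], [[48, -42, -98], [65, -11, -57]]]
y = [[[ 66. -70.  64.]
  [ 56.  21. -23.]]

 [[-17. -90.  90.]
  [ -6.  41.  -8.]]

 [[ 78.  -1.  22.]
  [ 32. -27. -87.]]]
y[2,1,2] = -87.0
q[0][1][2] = -51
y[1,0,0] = -17.0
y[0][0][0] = 66.0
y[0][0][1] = -70.0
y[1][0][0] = -17.0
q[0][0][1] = -52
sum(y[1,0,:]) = -17.0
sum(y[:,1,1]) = 35.0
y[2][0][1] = -1.0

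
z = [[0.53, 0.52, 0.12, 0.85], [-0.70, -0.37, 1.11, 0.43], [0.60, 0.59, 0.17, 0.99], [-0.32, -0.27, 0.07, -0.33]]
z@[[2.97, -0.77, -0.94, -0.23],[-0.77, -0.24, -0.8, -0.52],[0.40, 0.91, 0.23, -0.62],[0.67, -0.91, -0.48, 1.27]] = [[1.79, -1.2, -1.29, 0.61], [-1.06, 1.25, 1.00, 0.21], [2.06, -1.35, -1.47, 0.71], [-0.94, 0.68, 0.69, -0.25]]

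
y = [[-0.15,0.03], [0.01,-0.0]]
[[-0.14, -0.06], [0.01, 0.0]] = y@[[1.02,0.18], [0.33,-1.19]]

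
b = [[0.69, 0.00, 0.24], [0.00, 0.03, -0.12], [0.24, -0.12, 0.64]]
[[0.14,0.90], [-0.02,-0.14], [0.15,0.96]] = b @ [[0.13,0.86], [0.09,0.56], [0.2,1.29]]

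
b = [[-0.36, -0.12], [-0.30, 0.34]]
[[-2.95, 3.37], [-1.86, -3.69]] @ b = [[0.05, 1.5], [1.78, -1.03]]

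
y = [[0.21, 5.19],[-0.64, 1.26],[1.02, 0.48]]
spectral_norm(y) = 5.36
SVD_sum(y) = [[0.15, 5.19], [0.04, 1.24], [0.01, 0.51]] + [[0.06,  -0.0], [-0.68,  0.02], [1.01,  -0.03]]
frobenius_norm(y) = 5.50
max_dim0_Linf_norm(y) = 5.19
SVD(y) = [[-0.97, 0.05],[-0.23, -0.56],[-0.09, 0.83]] @ diag([5.364327328867522, 1.2133393213627628]) @ [[-0.03, -1.00], [1.0, -0.03]]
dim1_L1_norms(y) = [5.4, 1.9, 1.5]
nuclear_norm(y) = 6.58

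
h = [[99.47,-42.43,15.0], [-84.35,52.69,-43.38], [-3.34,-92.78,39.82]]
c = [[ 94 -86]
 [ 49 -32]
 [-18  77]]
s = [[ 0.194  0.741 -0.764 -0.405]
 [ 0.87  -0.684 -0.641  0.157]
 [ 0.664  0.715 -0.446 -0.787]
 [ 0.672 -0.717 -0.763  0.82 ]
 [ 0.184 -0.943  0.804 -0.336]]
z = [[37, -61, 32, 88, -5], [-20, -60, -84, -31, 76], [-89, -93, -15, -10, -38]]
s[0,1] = 0.741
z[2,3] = -10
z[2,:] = [-89, -93, -15, -10, -38]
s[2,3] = -0.787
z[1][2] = -84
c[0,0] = 94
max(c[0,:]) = 94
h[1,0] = -84.35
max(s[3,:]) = 0.82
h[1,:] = [-84.35, 52.69, -43.38]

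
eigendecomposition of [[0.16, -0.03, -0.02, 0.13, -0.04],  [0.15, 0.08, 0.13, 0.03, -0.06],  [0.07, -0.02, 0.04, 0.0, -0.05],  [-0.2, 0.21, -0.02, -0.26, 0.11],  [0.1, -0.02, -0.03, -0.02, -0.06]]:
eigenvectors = [[(0.42+0j), -0.29+0.02j, -0.29-0.02j, -0.40-0.13j, -0.40+0.13j], [0.87+0.00j, 0.10+0.03j, 0.10-0.03j, 0.39+0.07j, (0.39-0.07j)], [(0.06+0j), 0.14+0.22j, 0.14-0.22j, (-0.16+0.18j), -0.16-0.18j], [(0.25+0j), 0.73+0.00j, 0.73-0.00j, 0.34+0.10j, (0.34-0.1j)], [0.08+0.00j, 0.29+0.48j, (0.29-0.48j), -0.70+0.00j, (-0.7-0j)]]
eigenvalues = [(0.16+0j), (-0.11+0.07j), (-0.11-0.07j), (0.01+0.03j), (0.01-0.03j)]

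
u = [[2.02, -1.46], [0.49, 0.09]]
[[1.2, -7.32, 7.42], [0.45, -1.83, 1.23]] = u @[[0.86, -3.71, 2.75], [0.37, -0.12, -1.28]]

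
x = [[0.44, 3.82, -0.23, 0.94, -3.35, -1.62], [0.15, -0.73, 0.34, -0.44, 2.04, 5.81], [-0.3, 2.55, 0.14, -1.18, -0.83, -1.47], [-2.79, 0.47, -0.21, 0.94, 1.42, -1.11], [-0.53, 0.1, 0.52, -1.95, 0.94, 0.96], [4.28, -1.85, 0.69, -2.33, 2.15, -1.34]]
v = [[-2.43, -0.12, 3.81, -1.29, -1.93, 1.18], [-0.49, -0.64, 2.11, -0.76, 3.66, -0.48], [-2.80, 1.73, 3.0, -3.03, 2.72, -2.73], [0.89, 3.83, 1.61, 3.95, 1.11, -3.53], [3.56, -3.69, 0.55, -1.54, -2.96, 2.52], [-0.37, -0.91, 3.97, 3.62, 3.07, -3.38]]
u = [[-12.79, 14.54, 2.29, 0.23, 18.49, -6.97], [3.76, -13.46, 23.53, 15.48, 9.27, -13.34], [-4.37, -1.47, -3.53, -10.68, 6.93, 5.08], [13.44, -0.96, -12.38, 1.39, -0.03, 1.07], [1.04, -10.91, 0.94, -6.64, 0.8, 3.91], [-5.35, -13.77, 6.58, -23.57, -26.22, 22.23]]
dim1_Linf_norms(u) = [18.49, 23.53, 10.68, 13.44, 10.91, 26.22]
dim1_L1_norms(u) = [55.31, 78.84, 32.06, 29.27, 24.24, 97.72]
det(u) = -720032.24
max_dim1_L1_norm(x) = 12.64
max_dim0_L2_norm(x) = 6.52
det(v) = 7216.47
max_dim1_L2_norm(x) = 6.23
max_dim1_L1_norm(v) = 16.01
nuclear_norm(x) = 22.90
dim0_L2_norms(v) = [5.25, 5.7, 6.83, 6.52, 6.63, 6.27]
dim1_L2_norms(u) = [27.76, 35.39, 14.89, 18.38, 13.45, 44.71]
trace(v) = -2.46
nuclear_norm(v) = 32.27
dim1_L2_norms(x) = [5.44, 6.23, 3.29, 3.49, 2.48, 5.84]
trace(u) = -5.36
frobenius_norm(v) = 15.25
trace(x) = 0.39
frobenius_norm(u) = 69.01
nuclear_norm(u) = 130.35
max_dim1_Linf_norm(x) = 5.81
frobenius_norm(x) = 11.47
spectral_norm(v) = 10.95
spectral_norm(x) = 8.09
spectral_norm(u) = 51.77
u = x @ v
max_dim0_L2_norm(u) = 34.12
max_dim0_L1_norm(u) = 61.74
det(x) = -99.75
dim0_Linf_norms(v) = [3.56, 3.83, 3.97, 3.95, 3.66, 3.53]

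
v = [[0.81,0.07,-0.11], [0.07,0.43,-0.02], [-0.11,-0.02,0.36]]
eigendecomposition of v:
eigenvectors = [[-0.96,-0.18,0.22], [-0.17,0.98,0.04], [0.22,-0.0,0.97]]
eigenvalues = [0.85, 0.42, 0.33]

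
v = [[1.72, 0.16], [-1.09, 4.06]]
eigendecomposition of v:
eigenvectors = [[-0.9, -0.07], [-0.43, -1.0]]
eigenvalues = [1.8, 3.98]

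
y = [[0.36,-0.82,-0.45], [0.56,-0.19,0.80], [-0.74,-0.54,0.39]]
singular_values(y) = [1.0, 1.0, 0.99]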